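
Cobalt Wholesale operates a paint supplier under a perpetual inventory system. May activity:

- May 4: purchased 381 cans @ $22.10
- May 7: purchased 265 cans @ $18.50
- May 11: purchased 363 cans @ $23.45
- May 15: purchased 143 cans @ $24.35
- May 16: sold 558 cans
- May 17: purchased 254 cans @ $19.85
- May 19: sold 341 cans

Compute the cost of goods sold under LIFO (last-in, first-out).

May 16, 558 sold [LIFO — newest first]: 143 @ $24.35 + 363 @ $23.45 + 52 @ $18.50 = $12,956.40
May 19, 341 sold [LIFO — newest first]: 254 @ $19.85 + 87 @ $18.50 = $6,651.40
Total COGS = $12,956.40 + $6,651.40 = $19,607.80
Ending inventory: 381 @ $22.10 + 126 @ $18.50 = $10,751.10

COGS = $19,607.80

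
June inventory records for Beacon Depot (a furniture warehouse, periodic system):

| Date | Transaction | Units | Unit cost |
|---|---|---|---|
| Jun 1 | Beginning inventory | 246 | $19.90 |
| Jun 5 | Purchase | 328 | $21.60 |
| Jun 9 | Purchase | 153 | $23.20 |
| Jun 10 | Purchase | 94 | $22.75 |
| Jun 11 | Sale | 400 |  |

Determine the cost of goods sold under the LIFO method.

COGS = $8,992.90

Jun 11, 400 sold [LIFO — newest first]: 94 @ $22.75 + 153 @ $23.20 + 153 @ $21.60 = $8,992.90
Ending inventory: 246 @ $19.90 + 175 @ $21.60 = $8,675.40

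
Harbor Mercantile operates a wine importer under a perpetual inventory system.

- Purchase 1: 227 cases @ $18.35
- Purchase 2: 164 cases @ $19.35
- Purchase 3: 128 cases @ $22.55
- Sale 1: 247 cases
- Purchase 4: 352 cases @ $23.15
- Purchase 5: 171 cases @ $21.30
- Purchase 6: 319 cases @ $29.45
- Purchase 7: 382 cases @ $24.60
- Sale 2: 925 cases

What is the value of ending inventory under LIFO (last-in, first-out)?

Ending inventory = $11,958.05

Sale 1 (247) [LIFO — newest first]: 128 @ $22.55 + 119 @ $19.35 = $5,189.05
Sale 2 (925) [LIFO — newest first]: 382 @ $24.60 + 319 @ $29.45 + 171 @ $21.30 + 53 @ $23.15 = $23,661.00
Total COGS = $5,189.05 + $23,661.00 = $28,850.05
Ending inventory: 227 @ $18.35 + 45 @ $19.35 + 299 @ $23.15 = $11,958.05
Check: goods available $40,808.10 = COGS $28,850.05 + ending $11,958.05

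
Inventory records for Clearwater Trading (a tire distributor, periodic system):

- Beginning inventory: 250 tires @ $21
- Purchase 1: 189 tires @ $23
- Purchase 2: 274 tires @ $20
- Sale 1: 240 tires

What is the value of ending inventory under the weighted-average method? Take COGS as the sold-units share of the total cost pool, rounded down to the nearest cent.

Ending inventory = $10,002.00

Sale 1, sell 240: 240/713 × $15,077.00 → $5,075.00
Ending inventory (cost pool remaining) = $10,002.00
Check: goods available $15,077.00 = COGS $5,075.00 + ending $10,002.00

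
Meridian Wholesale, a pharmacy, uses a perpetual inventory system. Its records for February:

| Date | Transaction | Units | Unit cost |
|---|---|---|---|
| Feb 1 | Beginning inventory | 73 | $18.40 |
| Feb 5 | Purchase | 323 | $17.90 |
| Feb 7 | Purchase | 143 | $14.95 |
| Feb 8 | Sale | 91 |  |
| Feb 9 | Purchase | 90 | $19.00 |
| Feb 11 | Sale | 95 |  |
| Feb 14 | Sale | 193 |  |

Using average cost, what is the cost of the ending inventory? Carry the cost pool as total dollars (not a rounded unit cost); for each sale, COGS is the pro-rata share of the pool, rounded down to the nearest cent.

Ending inventory = $4,372.18

After Feb 1: 73 on hand, pool $1,343.20 (≈ $18.4000 each)
After Feb 5: 396 on hand, pool $7,124.90 (≈ $17.9922 each)
After Feb 7: 539 on hand, pool $9,262.75 (≈ $17.1851 each)
Feb 8, sell 91: 91/539 × $9,262.75 → $1,563.84
After Feb 9: 538 on hand, pool $9,408.91 (≈ $17.4887 each)
Feb 11, sell 95: 95/538 × $9,408.91 → $1,661.42
Feb 14, sell 193: 193/443 × $7,747.49 → $3,375.31
Total COGS = $1,563.84 + $1,661.42 + $3,375.31 = $6,600.57
Ending inventory (cost pool remaining) = $4,372.18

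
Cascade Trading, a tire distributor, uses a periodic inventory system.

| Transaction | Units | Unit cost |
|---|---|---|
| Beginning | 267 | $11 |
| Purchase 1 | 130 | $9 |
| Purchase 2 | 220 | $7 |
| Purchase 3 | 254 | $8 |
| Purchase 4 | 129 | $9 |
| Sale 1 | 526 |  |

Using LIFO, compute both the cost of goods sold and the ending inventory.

COGS = $4,194; ending inventory = $4,646

Sale 1 (526) [LIFO — newest first]: 129 @ $9 + 254 @ $8 + 143 @ $7 = $4,194
Ending inventory: 267 @ $11 + 130 @ $9 + 77 @ $7 = $4,646
Check: goods available $8,840 = COGS $4,194 + ending $4,646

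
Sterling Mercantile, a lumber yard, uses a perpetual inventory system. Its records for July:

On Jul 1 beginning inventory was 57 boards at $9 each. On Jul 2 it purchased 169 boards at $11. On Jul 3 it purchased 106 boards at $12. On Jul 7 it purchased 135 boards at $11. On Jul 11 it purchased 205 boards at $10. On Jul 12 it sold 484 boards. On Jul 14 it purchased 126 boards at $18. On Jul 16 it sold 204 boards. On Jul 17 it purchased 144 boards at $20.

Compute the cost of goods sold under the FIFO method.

COGS = $7,467

Jul 12, 484 sold [FIFO — oldest first]: 57 @ $9 + 169 @ $11 + 106 @ $12 + 135 @ $11 + 17 @ $10 = $5,299
Jul 16, 204 sold [FIFO — oldest first]: 188 @ $10 + 16 @ $18 = $2,168
Total COGS = $5,299 + $2,168 = $7,467
Ending inventory: 110 @ $18 + 144 @ $20 = $4,860
Check: goods available $12,327 = COGS $7,467 + ending $4,860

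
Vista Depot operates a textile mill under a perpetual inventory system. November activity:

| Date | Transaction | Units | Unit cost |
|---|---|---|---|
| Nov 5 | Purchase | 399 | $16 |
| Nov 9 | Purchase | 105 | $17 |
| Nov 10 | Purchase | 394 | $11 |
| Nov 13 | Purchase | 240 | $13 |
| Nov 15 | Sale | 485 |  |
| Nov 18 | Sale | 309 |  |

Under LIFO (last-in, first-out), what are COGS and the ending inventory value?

Nov 15, 485 sold [LIFO — newest first]: 240 @ $13 + 245 @ $11 = $5,815
Nov 18, 309 sold [LIFO — newest first]: 149 @ $11 + 105 @ $17 + 55 @ $16 = $4,304
Total COGS = $5,815 + $4,304 = $10,119
Ending inventory: 344 @ $16 = $5,504

COGS = $10,119; ending inventory = $5,504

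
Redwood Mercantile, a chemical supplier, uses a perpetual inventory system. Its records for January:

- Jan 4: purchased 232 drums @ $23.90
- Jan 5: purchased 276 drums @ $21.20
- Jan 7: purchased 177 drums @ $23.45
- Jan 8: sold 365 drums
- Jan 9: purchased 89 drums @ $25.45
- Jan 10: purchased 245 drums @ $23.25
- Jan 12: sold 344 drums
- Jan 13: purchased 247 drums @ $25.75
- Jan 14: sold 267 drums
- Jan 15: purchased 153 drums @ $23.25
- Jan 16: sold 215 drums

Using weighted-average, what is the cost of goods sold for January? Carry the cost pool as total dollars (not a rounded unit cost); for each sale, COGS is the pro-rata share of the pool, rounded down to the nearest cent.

After Jan 4: 232 on hand, pool $5,544.80 (≈ $23.9000 each)
After Jan 5: 508 on hand, pool $11,396.00 (≈ $22.4331 each)
After Jan 7: 685 on hand, pool $15,546.65 (≈ $22.6958 each)
Jan 8, sell 365: 365/685 × $15,546.65 → $8,283.98
After Jan 9: 409 on hand, pool $9,527.72 (≈ $23.2952 each)
After Jan 10: 654 on hand, pool $15,223.97 (≈ $23.2782 each)
Jan 12, sell 344: 344/654 × $15,223.97 → $8,007.71
After Jan 13: 557 on hand, pool $13,576.51 (≈ $24.3743 each)
Jan 14, sell 267: 267/557 × $13,576.51 → $6,507.95
After Jan 15: 443 on hand, pool $10,625.81 (≈ $23.9860 each)
Jan 16, sell 215: 215/443 × $10,625.81 → $5,156.99
Total COGS = $8,283.98 + $8,007.71 + $6,507.95 + $5,156.99 = $27,956.63
Ending inventory (cost pool remaining) = $5,468.82
Check: goods available $33,425.45 = COGS $27,956.63 + ending $5,468.82

COGS = $27,956.63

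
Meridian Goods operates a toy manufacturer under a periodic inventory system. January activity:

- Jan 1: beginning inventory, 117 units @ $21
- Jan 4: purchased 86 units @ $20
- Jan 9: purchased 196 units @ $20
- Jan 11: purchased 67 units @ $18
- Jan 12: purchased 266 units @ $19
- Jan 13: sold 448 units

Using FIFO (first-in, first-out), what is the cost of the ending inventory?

Ending inventory = $5,378

Jan 13, 448 sold [FIFO — oldest first]: 117 @ $21 + 86 @ $20 + 196 @ $20 + 49 @ $18 = $8,979
Ending inventory: 18 @ $18 + 266 @ $19 = $5,378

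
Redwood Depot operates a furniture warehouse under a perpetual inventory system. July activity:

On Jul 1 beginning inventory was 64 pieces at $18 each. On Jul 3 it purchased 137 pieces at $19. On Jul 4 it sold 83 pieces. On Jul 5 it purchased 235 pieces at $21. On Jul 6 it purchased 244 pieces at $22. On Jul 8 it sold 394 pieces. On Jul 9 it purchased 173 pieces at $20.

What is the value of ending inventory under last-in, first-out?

Jul 4, 83 sold [LIFO — newest first]: 83 @ $19 = $1,577
Jul 8, 394 sold [LIFO — newest first]: 244 @ $22 + 150 @ $21 = $8,518
Total COGS = $1,577 + $8,518 = $10,095
Ending inventory: 64 @ $18 + 54 @ $19 + 85 @ $21 + 173 @ $20 = $7,423
Check: goods available $17,518 = COGS $10,095 + ending $7,423

Ending inventory = $7,423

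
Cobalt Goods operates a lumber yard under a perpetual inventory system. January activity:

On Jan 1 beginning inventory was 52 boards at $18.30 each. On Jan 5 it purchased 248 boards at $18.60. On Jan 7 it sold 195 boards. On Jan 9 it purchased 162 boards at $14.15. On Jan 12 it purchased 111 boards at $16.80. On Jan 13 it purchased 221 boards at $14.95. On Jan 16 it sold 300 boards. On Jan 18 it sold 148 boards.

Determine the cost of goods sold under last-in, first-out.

Jan 7, 195 sold [LIFO — newest first]: 195 @ $18.60 = $3,627.00
Jan 16, 300 sold [LIFO — newest first]: 221 @ $14.95 + 79 @ $16.80 = $4,631.15
Jan 18, 148 sold [LIFO — newest first]: 32 @ $16.80 + 116 @ $14.15 = $2,179.00
Total COGS = $3,627.00 + $4,631.15 + $2,179.00 = $10,437.15
Ending inventory: 52 @ $18.30 + 53 @ $18.60 + 46 @ $14.15 = $2,588.30

COGS = $10,437.15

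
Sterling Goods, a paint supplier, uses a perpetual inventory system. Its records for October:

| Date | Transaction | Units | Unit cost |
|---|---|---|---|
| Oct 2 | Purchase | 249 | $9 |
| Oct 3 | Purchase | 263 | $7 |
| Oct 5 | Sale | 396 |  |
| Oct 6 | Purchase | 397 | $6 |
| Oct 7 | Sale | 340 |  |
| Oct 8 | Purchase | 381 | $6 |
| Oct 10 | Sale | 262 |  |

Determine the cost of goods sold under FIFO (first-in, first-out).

COGS = $6,998

Oct 5, 396 sold [FIFO — oldest first]: 249 @ $9 + 147 @ $7 = $3,270
Oct 7, 340 sold [FIFO — oldest first]: 116 @ $7 + 224 @ $6 = $2,156
Oct 10, 262 sold [FIFO — oldest first]: 173 @ $6 + 89 @ $6 = $1,572
Total COGS = $3,270 + $2,156 + $1,572 = $6,998
Ending inventory: 292 @ $6 = $1,752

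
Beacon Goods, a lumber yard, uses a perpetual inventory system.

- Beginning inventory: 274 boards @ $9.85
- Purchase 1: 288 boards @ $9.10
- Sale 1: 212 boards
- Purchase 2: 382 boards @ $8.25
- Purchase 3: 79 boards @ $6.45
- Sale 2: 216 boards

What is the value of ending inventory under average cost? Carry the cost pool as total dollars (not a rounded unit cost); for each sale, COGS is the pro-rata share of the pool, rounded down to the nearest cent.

After Beginning: 274 on hand, pool $2,698.90 (≈ $9.8500 each)
After Purchase 1: 562 on hand, pool $5,319.70 (≈ $9.4657 each)
Sale 1, sell 212: 212/562 × $5,319.70 → $2,006.71
After Purchase 2: 732 on hand, pool $6,464.49 (≈ $8.8313 each)
After Purchase 3: 811 on hand, pool $6,974.04 (≈ $8.5993 each)
Sale 2, sell 216: 216/811 × $6,974.04 → $1,857.45
Total COGS = $2,006.71 + $1,857.45 = $3,864.16
Ending inventory (cost pool remaining) = $5,116.59

Ending inventory = $5,116.59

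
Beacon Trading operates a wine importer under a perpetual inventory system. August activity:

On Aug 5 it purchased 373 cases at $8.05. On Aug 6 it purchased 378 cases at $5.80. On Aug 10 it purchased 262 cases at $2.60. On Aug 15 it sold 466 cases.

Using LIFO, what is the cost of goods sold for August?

Aug 15, 466 sold [LIFO — newest first]: 262 @ $2.60 + 204 @ $5.80 = $1,864.40
Ending inventory: 373 @ $8.05 + 174 @ $5.80 = $4,011.85
Check: goods available $5,876.25 = COGS $1,864.40 + ending $4,011.85

COGS = $1,864.40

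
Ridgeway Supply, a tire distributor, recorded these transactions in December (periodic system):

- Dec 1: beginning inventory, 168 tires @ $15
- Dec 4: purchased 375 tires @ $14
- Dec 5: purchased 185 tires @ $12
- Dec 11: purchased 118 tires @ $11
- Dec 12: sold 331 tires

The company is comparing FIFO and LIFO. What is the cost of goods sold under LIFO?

FIFO COGS: 168 @ $15 + 163 @ $14 = $4,802
LIFO COGS: 118 @ $11 + 185 @ $12 + 28 @ $14 = $3,910

COGS = $3,910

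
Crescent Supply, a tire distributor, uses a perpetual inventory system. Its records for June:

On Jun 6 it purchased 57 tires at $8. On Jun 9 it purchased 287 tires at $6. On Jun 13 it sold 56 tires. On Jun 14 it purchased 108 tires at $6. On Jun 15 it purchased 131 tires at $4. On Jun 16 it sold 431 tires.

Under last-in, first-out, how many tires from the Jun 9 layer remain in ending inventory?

39

Jun 13, 56 sold [LIFO — newest first]: 56 @ $6 = $336
Jun 16, 431 sold [LIFO — newest first]: 131 @ $4 + 108 @ $6 + 192 @ $6 = $2,324
Total COGS = $336 + $2,324 = $2,660
Ending inventory: 57 @ $8 + 39 @ $6 = $690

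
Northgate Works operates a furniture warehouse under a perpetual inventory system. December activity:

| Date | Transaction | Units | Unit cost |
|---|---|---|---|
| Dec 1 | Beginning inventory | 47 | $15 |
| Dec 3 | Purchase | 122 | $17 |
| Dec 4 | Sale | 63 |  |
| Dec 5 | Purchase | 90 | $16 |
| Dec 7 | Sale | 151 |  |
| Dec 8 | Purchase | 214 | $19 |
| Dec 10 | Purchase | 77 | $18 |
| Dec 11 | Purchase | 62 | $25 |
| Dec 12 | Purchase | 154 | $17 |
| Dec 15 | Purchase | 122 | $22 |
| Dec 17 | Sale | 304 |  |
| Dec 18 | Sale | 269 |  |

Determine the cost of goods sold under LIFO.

Dec 4, 63 sold [LIFO — newest first]: 63 @ $17 = $1,071
Dec 7, 151 sold [LIFO — newest first]: 90 @ $16 + 59 @ $17 + 2 @ $15 = $2,473
Dec 17, 304 sold [LIFO — newest first]: 122 @ $22 + 154 @ $17 + 28 @ $25 = $6,002
Dec 18, 269 sold [LIFO — newest first]: 34 @ $25 + 77 @ $18 + 158 @ $19 = $5,238
Total COGS = $1,071 + $2,473 + $6,002 + $5,238 = $14,784
Ending inventory: 45 @ $15 + 56 @ $19 = $1,739

COGS = $14,784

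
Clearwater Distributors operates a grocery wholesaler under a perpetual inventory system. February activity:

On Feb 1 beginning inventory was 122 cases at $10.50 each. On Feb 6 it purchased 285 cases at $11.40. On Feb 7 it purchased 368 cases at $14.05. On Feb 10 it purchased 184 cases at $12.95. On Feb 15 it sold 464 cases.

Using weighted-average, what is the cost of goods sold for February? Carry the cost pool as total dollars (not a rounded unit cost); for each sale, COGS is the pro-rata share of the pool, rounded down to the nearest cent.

COGS = $5,846.30

After Feb 1: 122 on hand, pool $1,281.00 (≈ $10.5000 each)
After Feb 6: 407 on hand, pool $4,530.00 (≈ $11.1302 each)
After Feb 7: 775 on hand, pool $9,700.40 (≈ $12.5166 each)
After Feb 10: 959 on hand, pool $12,083.20 (≈ $12.5998 each)
Feb 15, sell 464: 464/959 × $12,083.20 → $5,846.30
Ending inventory (cost pool remaining) = $6,236.90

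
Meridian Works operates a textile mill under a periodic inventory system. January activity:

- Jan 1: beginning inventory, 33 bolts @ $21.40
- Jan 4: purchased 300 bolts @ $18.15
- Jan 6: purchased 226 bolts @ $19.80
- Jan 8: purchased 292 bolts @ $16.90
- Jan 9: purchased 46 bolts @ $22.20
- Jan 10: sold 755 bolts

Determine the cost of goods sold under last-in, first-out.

COGS = $13,897.45

Jan 10, 755 sold [LIFO — newest first]: 46 @ $22.20 + 292 @ $16.90 + 226 @ $19.80 + 191 @ $18.15 = $13,897.45
Ending inventory: 33 @ $21.40 + 109 @ $18.15 = $2,684.55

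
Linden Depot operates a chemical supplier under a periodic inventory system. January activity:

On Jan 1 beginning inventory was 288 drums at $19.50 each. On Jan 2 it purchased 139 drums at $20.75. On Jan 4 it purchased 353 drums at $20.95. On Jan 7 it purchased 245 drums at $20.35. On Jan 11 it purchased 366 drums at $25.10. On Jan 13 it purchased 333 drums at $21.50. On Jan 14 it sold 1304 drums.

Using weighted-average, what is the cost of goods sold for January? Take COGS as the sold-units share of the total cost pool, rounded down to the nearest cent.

Jan 14, sell 1304: 1304/1724 × $37,227.45 → $28,158.11
Ending inventory (cost pool remaining) = $9,069.34
Check: goods available $37,227.45 = COGS $28,158.11 + ending $9,069.34

COGS = $28,158.11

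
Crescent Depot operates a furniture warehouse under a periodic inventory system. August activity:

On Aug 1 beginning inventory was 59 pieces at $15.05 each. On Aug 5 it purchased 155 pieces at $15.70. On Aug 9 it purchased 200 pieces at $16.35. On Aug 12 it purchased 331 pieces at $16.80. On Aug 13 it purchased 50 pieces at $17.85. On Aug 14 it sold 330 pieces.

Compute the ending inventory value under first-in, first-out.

Ending inventory = $7,826.70

Aug 14, 330 sold [FIFO — oldest first]: 59 @ $15.05 + 155 @ $15.70 + 116 @ $16.35 = $5,218.05
Ending inventory: 84 @ $16.35 + 331 @ $16.80 + 50 @ $17.85 = $7,826.70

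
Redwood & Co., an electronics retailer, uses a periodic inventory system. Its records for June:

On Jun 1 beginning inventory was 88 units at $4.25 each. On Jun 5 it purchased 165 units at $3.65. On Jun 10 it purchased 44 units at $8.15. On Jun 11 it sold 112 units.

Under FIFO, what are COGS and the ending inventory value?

COGS = $461.60; ending inventory = $873.25

Jun 11, 112 sold [FIFO — oldest first]: 88 @ $4.25 + 24 @ $3.65 = $461.60
Ending inventory: 141 @ $3.65 + 44 @ $8.15 = $873.25
Check: goods available $1,334.85 = COGS $461.60 + ending $873.25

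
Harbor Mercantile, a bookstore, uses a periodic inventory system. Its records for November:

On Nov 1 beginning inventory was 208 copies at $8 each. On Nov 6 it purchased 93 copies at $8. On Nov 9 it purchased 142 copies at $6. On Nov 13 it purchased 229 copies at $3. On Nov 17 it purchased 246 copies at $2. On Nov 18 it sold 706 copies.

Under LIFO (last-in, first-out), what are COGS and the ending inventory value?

COGS = $2,743; ending inventory = $1,696

Nov 18, 706 sold [LIFO — newest first]: 246 @ $2 + 229 @ $3 + 142 @ $6 + 89 @ $8 = $2,743
Ending inventory: 208 @ $8 + 4 @ $8 = $1,696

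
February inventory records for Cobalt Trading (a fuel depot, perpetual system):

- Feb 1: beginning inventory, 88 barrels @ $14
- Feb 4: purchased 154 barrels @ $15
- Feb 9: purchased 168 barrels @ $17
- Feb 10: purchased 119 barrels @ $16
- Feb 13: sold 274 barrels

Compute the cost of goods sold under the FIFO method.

Feb 13, 274 sold [FIFO — oldest first]: 88 @ $14 + 154 @ $15 + 32 @ $17 = $4,086
Ending inventory: 136 @ $17 + 119 @ $16 = $4,216

COGS = $4,086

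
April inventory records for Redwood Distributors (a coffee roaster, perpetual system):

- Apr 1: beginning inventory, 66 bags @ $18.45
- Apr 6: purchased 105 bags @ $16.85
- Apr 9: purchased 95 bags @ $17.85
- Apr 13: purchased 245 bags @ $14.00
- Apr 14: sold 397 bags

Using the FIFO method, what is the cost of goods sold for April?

COGS = $6,516.70

Apr 14, 397 sold [FIFO — oldest first]: 66 @ $18.45 + 105 @ $16.85 + 95 @ $17.85 + 131 @ $14.00 = $6,516.70
Ending inventory: 114 @ $14.00 = $1,596.00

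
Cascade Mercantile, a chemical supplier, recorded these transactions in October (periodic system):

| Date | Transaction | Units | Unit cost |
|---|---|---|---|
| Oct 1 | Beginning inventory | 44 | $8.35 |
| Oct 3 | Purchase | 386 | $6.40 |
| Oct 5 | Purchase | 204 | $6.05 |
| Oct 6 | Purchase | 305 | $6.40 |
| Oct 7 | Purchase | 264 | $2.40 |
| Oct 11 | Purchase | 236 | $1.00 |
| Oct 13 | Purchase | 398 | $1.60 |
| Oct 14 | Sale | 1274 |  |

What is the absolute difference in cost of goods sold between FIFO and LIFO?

$2,840.65

FIFO COGS: 44 @ $8.35 + 386 @ $6.40 + 204 @ $6.05 + 305 @ $6.40 + 264 @ $2.40 + 71 @ $1.00 = $6,728.60
LIFO COGS: 398 @ $1.60 + 236 @ $1.00 + 264 @ $2.40 + 305 @ $6.40 + 71 @ $6.05 = $3,887.95
Difference = |$6,728.60 − $3,887.95| = $2,840.65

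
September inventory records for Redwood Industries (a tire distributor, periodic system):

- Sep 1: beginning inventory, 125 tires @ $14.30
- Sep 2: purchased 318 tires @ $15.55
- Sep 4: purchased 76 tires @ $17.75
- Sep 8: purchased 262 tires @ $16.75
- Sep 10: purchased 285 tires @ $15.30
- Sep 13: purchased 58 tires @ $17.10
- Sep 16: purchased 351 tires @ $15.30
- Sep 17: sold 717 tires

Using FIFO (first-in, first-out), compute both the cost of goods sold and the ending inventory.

Sep 17, 717 sold [FIFO — oldest first]: 125 @ $14.30 + 318 @ $15.55 + 76 @ $17.75 + 198 @ $16.75 = $11,397.90
Ending inventory: 64 @ $16.75 + 285 @ $15.30 + 58 @ $17.10 + 351 @ $15.30 = $11,794.60

COGS = $11,397.90; ending inventory = $11,794.60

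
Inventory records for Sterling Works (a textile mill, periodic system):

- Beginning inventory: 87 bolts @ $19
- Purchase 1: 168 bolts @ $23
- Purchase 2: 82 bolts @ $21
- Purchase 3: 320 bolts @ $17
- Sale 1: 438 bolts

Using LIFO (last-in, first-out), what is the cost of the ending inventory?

Sale 1 (438) [LIFO — newest first]: 320 @ $17 + 82 @ $21 + 36 @ $23 = $7,990
Ending inventory: 87 @ $19 + 132 @ $23 = $4,689

Ending inventory = $4,689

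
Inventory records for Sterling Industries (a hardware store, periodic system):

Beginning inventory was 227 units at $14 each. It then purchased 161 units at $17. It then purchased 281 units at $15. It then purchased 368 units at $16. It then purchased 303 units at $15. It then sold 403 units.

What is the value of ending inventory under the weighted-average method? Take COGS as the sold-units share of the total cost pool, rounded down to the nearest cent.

Sale 1, sell 403: 403/1340 × $20,563.00 → $6,184.24
Ending inventory (cost pool remaining) = $14,378.76

Ending inventory = $14,378.76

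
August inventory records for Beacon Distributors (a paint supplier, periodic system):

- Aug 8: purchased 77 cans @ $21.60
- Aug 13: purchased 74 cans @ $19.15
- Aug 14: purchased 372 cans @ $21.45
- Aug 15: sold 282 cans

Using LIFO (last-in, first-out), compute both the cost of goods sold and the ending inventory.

Aug 15, 282 sold [LIFO — newest first]: 282 @ $21.45 = $6,048.90
Ending inventory: 77 @ $21.60 + 74 @ $19.15 + 90 @ $21.45 = $5,010.80

COGS = $6,048.90; ending inventory = $5,010.80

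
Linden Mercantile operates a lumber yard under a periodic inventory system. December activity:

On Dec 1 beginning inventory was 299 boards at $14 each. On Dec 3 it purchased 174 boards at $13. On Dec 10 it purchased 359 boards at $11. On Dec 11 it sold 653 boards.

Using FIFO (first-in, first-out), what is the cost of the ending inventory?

Dec 11, 653 sold [FIFO — oldest first]: 299 @ $14 + 174 @ $13 + 180 @ $11 = $8,428
Ending inventory: 179 @ $11 = $1,969

Ending inventory = $1,969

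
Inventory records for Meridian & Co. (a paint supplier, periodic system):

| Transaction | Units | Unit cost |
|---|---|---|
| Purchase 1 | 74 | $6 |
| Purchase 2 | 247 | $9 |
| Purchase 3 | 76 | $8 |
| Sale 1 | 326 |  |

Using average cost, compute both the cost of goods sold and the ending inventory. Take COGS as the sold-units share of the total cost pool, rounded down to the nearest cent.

Sale 1, sell 326: 326/397 × $3,275.00 → $2,689.29
Ending inventory (cost pool remaining) = $585.71
Check: goods available $3,275.00 = COGS $2,689.29 + ending $585.71

COGS = $2,689.29; ending inventory = $585.71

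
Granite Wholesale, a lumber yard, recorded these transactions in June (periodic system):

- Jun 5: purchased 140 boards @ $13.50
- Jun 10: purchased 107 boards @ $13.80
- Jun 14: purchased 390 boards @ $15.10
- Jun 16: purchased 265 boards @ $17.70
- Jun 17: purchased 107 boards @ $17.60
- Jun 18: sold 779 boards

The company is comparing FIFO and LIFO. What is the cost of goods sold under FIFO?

COGS = $11,769.00

FIFO COGS: 140 @ $13.50 + 107 @ $13.80 + 390 @ $15.10 + 142 @ $17.70 = $11,769.00
LIFO COGS: 107 @ $17.60 + 265 @ $17.70 + 390 @ $15.10 + 17 @ $13.80 = $12,697.30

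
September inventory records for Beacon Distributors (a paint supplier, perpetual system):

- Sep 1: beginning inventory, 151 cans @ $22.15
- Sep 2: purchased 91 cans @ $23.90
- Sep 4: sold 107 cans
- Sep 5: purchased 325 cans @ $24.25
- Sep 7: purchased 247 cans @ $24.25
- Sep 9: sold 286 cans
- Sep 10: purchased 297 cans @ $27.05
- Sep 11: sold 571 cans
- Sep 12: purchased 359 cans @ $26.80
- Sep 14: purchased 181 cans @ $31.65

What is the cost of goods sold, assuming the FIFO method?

COGS = $23,448.05

Sep 4, 107 sold [FIFO — oldest first]: 107 @ $22.15 = $2,370.05
Sep 9, 286 sold [FIFO — oldest first]: 44 @ $22.15 + 91 @ $23.90 + 151 @ $24.25 = $6,811.25
Sep 11, 571 sold [FIFO — oldest first]: 174 @ $24.25 + 247 @ $24.25 + 150 @ $27.05 = $14,266.75
Total COGS = $2,370.05 + $6,811.25 + $14,266.75 = $23,448.05
Ending inventory: 147 @ $27.05 + 359 @ $26.80 + 181 @ $31.65 = $19,326.20
Check: goods available $42,774.25 = COGS $23,448.05 + ending $19,326.20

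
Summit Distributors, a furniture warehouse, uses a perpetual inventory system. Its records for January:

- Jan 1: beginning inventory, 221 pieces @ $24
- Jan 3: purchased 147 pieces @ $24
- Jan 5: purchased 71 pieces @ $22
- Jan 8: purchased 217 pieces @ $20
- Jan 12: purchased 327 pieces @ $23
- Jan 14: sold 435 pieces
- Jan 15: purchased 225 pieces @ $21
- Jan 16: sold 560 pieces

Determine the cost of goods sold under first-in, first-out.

Jan 14, 435 sold [FIFO — oldest first]: 221 @ $24 + 147 @ $24 + 67 @ $22 = $10,306
Jan 16, 560 sold [FIFO — oldest first]: 4 @ $22 + 217 @ $20 + 327 @ $23 + 12 @ $21 = $12,201
Total COGS = $10,306 + $12,201 = $22,507
Ending inventory: 213 @ $21 = $4,473

COGS = $22,507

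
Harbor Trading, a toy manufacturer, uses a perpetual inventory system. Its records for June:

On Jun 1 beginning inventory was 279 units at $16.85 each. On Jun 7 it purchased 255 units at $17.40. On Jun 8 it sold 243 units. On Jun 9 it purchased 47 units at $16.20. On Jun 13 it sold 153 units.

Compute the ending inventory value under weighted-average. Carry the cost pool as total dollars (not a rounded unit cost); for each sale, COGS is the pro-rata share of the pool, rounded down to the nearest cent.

After Jun 1: 279 on hand, pool $4,701.15 (≈ $16.8500 each)
After Jun 7: 534 on hand, pool $9,138.15 (≈ $17.1126 each)
Jun 8, sell 243: 243/534 × $9,138.15 → $4,158.37
After Jun 9: 338 on hand, pool $5,741.18 (≈ $16.9857 each)
Jun 13, sell 153: 153/338 × $5,741.18 → $2,598.81
Total COGS = $4,158.37 + $2,598.81 = $6,757.18
Ending inventory (cost pool remaining) = $3,142.37
Check: goods available $9,899.55 = COGS $6,757.18 + ending $3,142.37

Ending inventory = $3,142.37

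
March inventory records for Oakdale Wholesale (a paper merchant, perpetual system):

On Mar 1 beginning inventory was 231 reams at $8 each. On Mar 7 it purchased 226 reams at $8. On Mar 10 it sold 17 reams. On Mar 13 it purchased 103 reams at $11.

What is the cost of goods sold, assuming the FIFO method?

COGS = $136

Mar 10, 17 sold [FIFO — oldest first]: 17 @ $8 = $136
Ending inventory: 214 @ $8 + 226 @ $8 + 103 @ $11 = $4,653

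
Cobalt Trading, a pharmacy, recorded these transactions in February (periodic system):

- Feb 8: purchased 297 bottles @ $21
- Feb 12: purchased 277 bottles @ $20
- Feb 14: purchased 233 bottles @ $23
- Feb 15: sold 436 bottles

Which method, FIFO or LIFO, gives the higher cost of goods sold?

FIFO COGS: 297 @ $21 + 139 @ $20 = $9,017
LIFO COGS: 233 @ $23 + 203 @ $20 = $9,419

LIFO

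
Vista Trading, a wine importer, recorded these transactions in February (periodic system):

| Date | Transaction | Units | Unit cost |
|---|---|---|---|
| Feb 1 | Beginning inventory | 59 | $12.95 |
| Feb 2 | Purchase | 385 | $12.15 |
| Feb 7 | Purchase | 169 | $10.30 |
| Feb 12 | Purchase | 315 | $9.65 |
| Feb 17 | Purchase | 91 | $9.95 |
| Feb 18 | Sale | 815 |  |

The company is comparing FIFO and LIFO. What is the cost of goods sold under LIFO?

COGS = $8,601.90

FIFO COGS: 59 @ $12.95 + 385 @ $12.15 + 169 @ $10.30 + 202 @ $9.65 = $9,131.80
LIFO COGS: 91 @ $9.95 + 315 @ $9.65 + 169 @ $10.30 + 240 @ $12.15 = $8,601.90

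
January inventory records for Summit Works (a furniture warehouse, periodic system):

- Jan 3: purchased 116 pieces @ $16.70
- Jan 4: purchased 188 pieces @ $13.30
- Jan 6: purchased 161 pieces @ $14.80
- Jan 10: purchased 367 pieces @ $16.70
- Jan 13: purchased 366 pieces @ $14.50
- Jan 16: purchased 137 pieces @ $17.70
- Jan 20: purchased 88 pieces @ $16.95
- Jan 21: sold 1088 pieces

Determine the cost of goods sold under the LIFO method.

Jan 21, 1088 sold [LIFO — newest first]: 88 @ $16.95 + 137 @ $17.70 + 366 @ $14.50 + 367 @ $16.70 + 130 @ $14.80 = $17,276.40
Ending inventory: 116 @ $16.70 + 188 @ $13.30 + 31 @ $14.80 = $4,896.40

COGS = $17,276.40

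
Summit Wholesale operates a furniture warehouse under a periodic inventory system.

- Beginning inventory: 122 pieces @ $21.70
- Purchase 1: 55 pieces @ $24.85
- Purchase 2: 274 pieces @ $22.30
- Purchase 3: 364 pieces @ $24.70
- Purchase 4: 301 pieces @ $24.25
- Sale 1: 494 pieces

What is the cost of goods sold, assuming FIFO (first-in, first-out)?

Sale 1 (494) [FIFO — oldest first]: 122 @ $21.70 + 55 @ $24.85 + 274 @ $22.30 + 43 @ $24.70 = $11,186.45
Ending inventory: 321 @ $24.70 + 301 @ $24.25 = $15,227.95

COGS = $11,186.45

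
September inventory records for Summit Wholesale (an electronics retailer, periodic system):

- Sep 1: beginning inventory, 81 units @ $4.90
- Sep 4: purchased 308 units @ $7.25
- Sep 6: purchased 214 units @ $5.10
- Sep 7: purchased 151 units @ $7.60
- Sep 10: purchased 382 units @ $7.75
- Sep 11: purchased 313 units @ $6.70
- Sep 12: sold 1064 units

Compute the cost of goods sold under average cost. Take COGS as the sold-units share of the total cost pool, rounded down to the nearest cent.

COGS = $7,289.02

Sep 12, sell 1064: 1064/1449 × $9,926.50 → $7,289.02
Ending inventory (cost pool remaining) = $2,637.48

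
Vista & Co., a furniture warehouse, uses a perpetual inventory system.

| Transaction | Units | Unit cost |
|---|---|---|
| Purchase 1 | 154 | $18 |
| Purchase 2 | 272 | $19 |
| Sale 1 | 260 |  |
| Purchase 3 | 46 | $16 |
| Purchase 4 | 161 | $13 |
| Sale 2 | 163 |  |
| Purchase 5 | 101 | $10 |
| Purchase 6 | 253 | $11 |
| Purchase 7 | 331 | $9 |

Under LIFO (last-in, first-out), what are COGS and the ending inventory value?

Sale 1 (260) [LIFO — newest first]: 260 @ $19 = $4,940
Sale 2 (163) [LIFO — newest first]: 161 @ $13 + 2 @ $16 = $2,125
Total COGS = $4,940 + $2,125 = $7,065
Ending inventory: 154 @ $18 + 12 @ $19 + 44 @ $16 + 101 @ $10 + 253 @ $11 + 331 @ $9 = $10,476
Check: goods available $17,541 = COGS $7,065 + ending $10,476

COGS = $7,065; ending inventory = $10,476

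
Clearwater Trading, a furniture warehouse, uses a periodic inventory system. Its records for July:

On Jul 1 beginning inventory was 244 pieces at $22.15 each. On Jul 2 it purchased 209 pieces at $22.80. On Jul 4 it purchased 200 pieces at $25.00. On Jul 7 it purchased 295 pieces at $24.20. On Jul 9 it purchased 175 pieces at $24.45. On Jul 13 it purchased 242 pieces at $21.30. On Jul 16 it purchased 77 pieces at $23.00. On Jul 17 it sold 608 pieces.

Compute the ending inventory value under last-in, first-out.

Ending inventory = $19,550.00

Jul 17, 608 sold [LIFO — newest first]: 77 @ $23.00 + 242 @ $21.30 + 175 @ $24.45 + 114 @ $24.20 = $13,963.15
Ending inventory: 244 @ $22.15 + 209 @ $22.80 + 200 @ $25.00 + 181 @ $24.20 = $19,550.00
Check: goods available $33,513.15 = COGS $13,963.15 + ending $19,550.00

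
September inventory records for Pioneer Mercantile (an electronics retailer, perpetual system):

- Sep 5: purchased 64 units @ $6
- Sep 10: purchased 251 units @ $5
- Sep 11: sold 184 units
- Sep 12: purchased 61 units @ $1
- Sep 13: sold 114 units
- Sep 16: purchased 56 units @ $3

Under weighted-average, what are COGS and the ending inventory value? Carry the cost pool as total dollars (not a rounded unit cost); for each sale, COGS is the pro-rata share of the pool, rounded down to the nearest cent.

After Sep 5: 64 on hand, pool $384.00 (≈ $6.0000 each)
After Sep 10: 315 on hand, pool $1,639.00 (≈ $5.2032 each)
Sep 11, sell 184: 184/315 × $1,639.00 → $957.38
After Sep 12: 192 on hand, pool $742.62 (≈ $3.8678 each)
Sep 13, sell 114: 114/192 × $742.62 → $440.93
After Sep 16: 134 on hand, pool $469.69 (≈ $3.5051 each)
Total COGS = $957.38 + $440.93 = $1,398.31
Ending inventory (cost pool remaining) = $469.69

COGS = $1,398.31; ending inventory = $469.69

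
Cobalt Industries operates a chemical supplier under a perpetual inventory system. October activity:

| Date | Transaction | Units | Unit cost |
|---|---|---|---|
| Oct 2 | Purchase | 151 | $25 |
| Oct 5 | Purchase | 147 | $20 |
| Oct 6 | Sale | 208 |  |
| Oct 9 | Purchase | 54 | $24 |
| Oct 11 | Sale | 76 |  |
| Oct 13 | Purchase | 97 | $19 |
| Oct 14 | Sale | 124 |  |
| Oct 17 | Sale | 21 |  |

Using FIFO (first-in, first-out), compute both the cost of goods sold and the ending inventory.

COGS = $9,474; ending inventory = $380

Oct 6, 208 sold [FIFO — oldest first]: 151 @ $25 + 57 @ $20 = $4,915
Oct 11, 76 sold [FIFO — oldest first]: 76 @ $20 = $1,520
Oct 14, 124 sold [FIFO — oldest first]: 14 @ $20 + 54 @ $24 + 56 @ $19 = $2,640
Oct 17, 21 sold [FIFO — oldest first]: 21 @ $19 = $399
Total COGS = $4,915 + $1,520 + $2,640 + $399 = $9,474
Ending inventory: 20 @ $19 = $380
Check: goods available $9,854 = COGS $9,474 + ending $380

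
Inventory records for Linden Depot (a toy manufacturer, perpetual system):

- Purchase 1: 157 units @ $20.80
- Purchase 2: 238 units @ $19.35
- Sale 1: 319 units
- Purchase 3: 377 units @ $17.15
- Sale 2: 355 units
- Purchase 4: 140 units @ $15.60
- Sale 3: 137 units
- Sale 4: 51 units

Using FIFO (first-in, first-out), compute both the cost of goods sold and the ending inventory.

Sale 1 (319) [FIFO — oldest first]: 157 @ $20.80 + 162 @ $19.35 = $6,400.30
Sale 2 (355) [FIFO — oldest first]: 76 @ $19.35 + 279 @ $17.15 = $6,255.45
Sale 3 (137) [FIFO — oldest first]: 98 @ $17.15 + 39 @ $15.60 = $2,289.10
Sale 4 (51) [FIFO — oldest first]: 51 @ $15.60 = $795.60
Total COGS = $6,400.30 + $6,255.45 + $2,289.10 + $795.60 = $15,740.45
Ending inventory: 50 @ $15.60 = $780.00
Check: goods available $16,520.45 = COGS $15,740.45 + ending $780.00

COGS = $15,740.45; ending inventory = $780.00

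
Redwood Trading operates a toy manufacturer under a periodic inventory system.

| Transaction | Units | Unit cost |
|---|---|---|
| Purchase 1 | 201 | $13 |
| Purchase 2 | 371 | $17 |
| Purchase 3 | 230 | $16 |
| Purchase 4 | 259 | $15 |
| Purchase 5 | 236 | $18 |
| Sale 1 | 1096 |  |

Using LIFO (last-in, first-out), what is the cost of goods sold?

COGS = $18,120

Sale 1 (1096) [LIFO — newest first]: 236 @ $18 + 259 @ $15 + 230 @ $16 + 371 @ $17 = $18,120
Ending inventory: 201 @ $13 = $2,613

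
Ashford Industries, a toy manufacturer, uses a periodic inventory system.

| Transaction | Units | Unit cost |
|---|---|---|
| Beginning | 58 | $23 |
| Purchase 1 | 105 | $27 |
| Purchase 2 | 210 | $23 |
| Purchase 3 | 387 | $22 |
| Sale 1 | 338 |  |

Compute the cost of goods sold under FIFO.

Sale 1 (338) [FIFO — oldest first]: 58 @ $23 + 105 @ $27 + 175 @ $23 = $8,194
Ending inventory: 35 @ $23 + 387 @ $22 = $9,319

COGS = $8,194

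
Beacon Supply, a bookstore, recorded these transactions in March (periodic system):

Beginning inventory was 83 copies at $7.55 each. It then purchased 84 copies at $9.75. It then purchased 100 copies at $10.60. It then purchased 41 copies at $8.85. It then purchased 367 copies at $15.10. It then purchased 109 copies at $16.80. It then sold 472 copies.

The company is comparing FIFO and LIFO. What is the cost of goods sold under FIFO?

COGS = $5,344.90

FIFO COGS: 83 @ $7.55 + 84 @ $9.75 + 100 @ $10.60 + 41 @ $8.85 + 164 @ $15.10 = $5,344.90
LIFO COGS: 109 @ $16.80 + 363 @ $15.10 = $7,312.50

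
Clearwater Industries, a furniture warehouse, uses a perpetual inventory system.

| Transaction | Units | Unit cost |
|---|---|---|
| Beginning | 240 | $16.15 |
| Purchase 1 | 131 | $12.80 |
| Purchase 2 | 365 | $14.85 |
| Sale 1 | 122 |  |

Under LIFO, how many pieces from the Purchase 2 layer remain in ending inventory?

Sale 1 (122) [LIFO — newest first]: 122 @ $14.85 = $1,811.70
Ending inventory: 240 @ $16.15 + 131 @ $12.80 + 243 @ $14.85 = $9,161.35
Check: goods available $10,973.05 = COGS $1,811.70 + ending $9,161.35

243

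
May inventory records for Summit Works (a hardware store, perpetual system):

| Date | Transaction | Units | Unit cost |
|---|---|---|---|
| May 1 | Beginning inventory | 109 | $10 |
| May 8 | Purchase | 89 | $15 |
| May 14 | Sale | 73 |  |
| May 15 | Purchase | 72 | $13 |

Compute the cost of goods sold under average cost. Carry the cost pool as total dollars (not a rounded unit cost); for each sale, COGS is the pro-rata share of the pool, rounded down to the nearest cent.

After May 1: 109 on hand, pool $1,090.00 (≈ $10.0000 each)
After May 8: 198 on hand, pool $2,425.00 (≈ $12.2475 each)
May 14, sell 73: 73/198 × $2,425.00 → $894.06
After May 15: 197 on hand, pool $2,466.94 (≈ $12.5225 each)
Ending inventory (cost pool remaining) = $2,466.94

COGS = $894.06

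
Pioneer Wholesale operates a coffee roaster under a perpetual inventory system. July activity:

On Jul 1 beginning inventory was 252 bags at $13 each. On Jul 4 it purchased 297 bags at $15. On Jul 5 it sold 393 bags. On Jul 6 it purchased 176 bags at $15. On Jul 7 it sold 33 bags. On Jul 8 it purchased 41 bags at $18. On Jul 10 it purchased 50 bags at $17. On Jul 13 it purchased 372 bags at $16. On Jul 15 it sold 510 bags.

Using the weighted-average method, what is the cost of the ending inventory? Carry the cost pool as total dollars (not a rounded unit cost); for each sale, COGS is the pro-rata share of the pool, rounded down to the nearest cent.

After Jul 1: 252 on hand, pool $3,276.00 (≈ $13.0000 each)
After Jul 4: 549 on hand, pool $7,731.00 (≈ $14.0820 each)
Jul 5, sell 393: 393/549 × $7,731.00 → $5,534.21
After Jul 6: 332 on hand, pool $4,836.79 (≈ $14.5686 each)
Jul 7, sell 33: 33/332 × $4,836.79 → $480.76
After Jul 8: 340 on hand, pool $5,094.03 (≈ $14.9824 each)
After Jul 10: 390 on hand, pool $5,944.03 (≈ $15.2411 each)
After Jul 13: 762 on hand, pool $11,896.03 (≈ $15.6116 each)
Jul 15, sell 510: 510/762 × $11,896.03 → $7,961.90
Total COGS = $5,534.21 + $480.76 + $7,961.90 = $13,976.87
Ending inventory (cost pool remaining) = $3,934.13
Check: goods available $17,911.00 = COGS $13,976.87 + ending $3,934.13

Ending inventory = $3,934.13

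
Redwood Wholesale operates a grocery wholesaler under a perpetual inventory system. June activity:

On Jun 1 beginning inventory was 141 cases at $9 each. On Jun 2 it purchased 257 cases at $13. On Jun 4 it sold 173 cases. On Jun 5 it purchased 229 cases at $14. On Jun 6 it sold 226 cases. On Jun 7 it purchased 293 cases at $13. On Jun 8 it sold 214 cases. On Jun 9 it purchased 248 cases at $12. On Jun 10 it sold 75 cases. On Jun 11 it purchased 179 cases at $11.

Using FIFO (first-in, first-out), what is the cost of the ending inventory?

Jun 4, 173 sold [FIFO — oldest first]: 141 @ $9 + 32 @ $13 = $1,685
Jun 6, 226 sold [FIFO — oldest first]: 225 @ $13 + 1 @ $14 = $2,939
Jun 8, 214 sold [FIFO — oldest first]: 214 @ $14 = $2,996
Jun 10, 75 sold [FIFO — oldest first]: 14 @ $14 + 61 @ $13 = $989
Total COGS = $1,685 + $2,939 + $2,996 + $989 = $8,609
Ending inventory: 232 @ $13 + 248 @ $12 + 179 @ $11 = $7,961

Ending inventory = $7,961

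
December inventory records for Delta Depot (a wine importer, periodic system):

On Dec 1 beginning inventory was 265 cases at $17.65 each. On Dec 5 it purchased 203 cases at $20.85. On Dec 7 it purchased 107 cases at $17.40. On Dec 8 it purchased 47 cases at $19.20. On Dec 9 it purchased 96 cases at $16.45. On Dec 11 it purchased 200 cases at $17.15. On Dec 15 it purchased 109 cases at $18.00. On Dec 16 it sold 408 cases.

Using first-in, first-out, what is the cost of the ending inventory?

Ending inventory = $10,986.40

Dec 16, 408 sold [FIFO — oldest first]: 265 @ $17.65 + 143 @ $20.85 = $7,658.80
Ending inventory: 60 @ $20.85 + 107 @ $17.40 + 47 @ $19.20 + 96 @ $16.45 + 200 @ $17.15 + 109 @ $18.00 = $10,986.40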